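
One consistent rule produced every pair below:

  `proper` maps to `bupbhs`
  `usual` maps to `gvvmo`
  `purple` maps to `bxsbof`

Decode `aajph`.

Shifts by position in proper: pos 0: p→b (+12), pos 1: r→u (+3), pos 2: o→p (+1), pos 3: p→b (+12), pos 4: e→h (+3), pos 5: r→s (+1) — repeating every 3. A repeating key of period 3 is used — shifts +12, +3, +1 over and over.
Reversing it on aajph: a−12=o, a−3=x, j−1=i, p−12=d, h−3=e.

oxide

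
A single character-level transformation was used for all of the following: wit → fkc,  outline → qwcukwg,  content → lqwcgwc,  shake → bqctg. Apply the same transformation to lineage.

ukwgcpg

The shift depends on letter class: consonant w→f is +9, but vowel i→k is +2. The rule splits by letter class: vowels +2, consonants +9.
On lineage: l(cons)+9=u, i(vowel)+2=k, n(cons)+9=w, e(vowel)+2=g, a(vowel)+2=c, g(cons)+9=p, e(vowel)+2=g.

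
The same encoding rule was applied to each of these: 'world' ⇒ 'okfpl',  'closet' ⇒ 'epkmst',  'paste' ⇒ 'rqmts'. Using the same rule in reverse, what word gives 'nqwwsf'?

hammer

w(22)→o(14) and o(14)→k(10) fit y≡7x+16 (mod 26); the inverse of 7 mod 26 is 15. Each letter's alphabet position (a=0..z=25) is mapped through 7·x+16 mod 26 — an affine cipher.
Reversing it on nqwwsf: n(13)→15·(13−16)≡7=h; q(16)→15·(16−16)≡0=a; w(22)→15·(22−16)≡12=m; w(22)→15·(22−16)≡12=m; s(18)→15·(18−16)≡4=e; f(5)→15·(5−16)≡17=r (all mod 26).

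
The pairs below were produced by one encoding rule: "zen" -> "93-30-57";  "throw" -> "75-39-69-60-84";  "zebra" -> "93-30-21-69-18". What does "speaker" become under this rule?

z(#26)→93 and e(#5)→30: differences scale by 3, so n = 3·pos + 15. The formula is n = 3×(alphabet index, a=1) + 15.
For speaker: s=19→72, p=16→63, e=5→30, a=1→18, k=11→48, e=5→30, r=18→69.

72-63-30-18-48-30-69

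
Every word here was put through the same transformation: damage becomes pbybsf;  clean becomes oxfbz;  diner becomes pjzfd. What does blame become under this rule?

The shift depends on letter class: consonant d→p is +12, but vowel a→b is +1. Vowels shift forward by 1 and consonants shift forward by 12.
Applying it to blame: b(cons)+12=n, l(cons)+12=x, a(vowel)+1=b, m(cons)+12=y, e(vowel)+1=f.

nxbyf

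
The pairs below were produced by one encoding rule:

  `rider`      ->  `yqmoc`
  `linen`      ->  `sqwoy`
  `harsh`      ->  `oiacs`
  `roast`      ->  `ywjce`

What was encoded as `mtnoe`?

fleet

In rider: r→y is +7, i→q is +8, d→m is +9, e→o is +10 — the shift increases by 1 each position. Each letter shifts forward by (position + 7), i.e. 7, 8, 9, … — the shift grows by one for each successive letter.
Undoing it on mtnoe: m−7=f, t−8=l, n−9=e, o−10=e, e−11=t.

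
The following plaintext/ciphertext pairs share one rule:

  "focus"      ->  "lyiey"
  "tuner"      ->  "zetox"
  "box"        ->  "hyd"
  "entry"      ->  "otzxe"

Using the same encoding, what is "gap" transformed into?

The shift depends on letter class: consonant f→l is +6, but vowel o→y is +10. The rule splits by letter class: vowels +10, consonants +6.
Applying it to gap: g(cons)+6=m, a(vowel)+10=k, p(cons)+6=v.

mkv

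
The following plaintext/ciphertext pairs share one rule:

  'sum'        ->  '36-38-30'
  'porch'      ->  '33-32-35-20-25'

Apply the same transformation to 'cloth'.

Letters become their 1-based position plus 17 (so a→18, b→19, …).
Applying it to cloth: c=3→20, l=12→29, o=15→32, t=20→37, h=8→25.

20-29-32-37-25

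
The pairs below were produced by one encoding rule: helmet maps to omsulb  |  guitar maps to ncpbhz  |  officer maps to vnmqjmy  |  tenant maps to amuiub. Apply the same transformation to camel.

Shifts by position in helmet: pos 0: h→o (+7), pos 1: e→m (+8), pos 2: l→s (+7), pos 3: m→u (+8) — repeating every 2. The shifts repeat in a cycle of length 2: positions 0,1,… shift by +7, +8, then the pattern repeats.
On camel: c+7=j, a+8=i, m+7=t, e+8=m, l+7=s.

jitms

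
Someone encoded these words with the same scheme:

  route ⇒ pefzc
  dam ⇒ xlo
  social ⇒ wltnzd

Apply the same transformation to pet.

epa

The output letters match the input read backwards, each shifted +11: route reversed is etuor. The word is reversed, then every letter is shifted forward by 11.
For pet: reverse → tep; then shift: t+11=e, e+11=p, p+11=a.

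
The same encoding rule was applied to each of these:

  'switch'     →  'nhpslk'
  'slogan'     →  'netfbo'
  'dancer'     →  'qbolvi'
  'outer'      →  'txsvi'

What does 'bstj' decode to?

s(18)→n(13) and w(22)→h(7) fit y≡5x+1 (mod 26); the inverse of 5 mod 26 is 21. Each letter's alphabet position (a=0..z=25) is mapped through 5·x+1 mod 26 — an affine cipher.
Undoing it on bstj: b(1)→21·(1−1)≡0=a; s(18)→21·(18−1)≡19=t; t(19)→21·(19−1)≡14=o; j(9)→21·(9−1)≡12=m (all mod 26).

atom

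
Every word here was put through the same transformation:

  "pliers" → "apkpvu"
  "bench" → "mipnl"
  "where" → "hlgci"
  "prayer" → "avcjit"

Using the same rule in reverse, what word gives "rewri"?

Shifts by position in pliers: pos 0: p→a (+11), pos 1: l→p (+4), pos 2: i→k (+2), pos 3: e→p (+11), pos 4: r→v (+4), pos 5: s→u (+2) — repeating every 3. A repeating key of period 3 is used — shifts +11, +4, +2 over and over.
Decoding rewri: r−11=g, e−4=a, w−2=u, r−11=g, i−4=e.

gauge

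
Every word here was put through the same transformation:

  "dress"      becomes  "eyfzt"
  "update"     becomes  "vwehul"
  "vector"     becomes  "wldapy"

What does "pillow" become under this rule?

qpmspd

A repeating key of period 2 is used — shifts +1, +7 over and over.
For pillow: p+1=q, i+7=p, l+1=m, l+7=s, o+1=p, w+7=d.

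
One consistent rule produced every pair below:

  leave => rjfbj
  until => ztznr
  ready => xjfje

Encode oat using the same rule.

Vowels shift forward by 5 and consonants shift forward by 6.
Applying it to oat: o(vowel)+5=t, a(vowel)+5=f, t(cons)+6=z.

tfz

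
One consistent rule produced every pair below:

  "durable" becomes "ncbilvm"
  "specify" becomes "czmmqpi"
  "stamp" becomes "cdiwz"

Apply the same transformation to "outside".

wcdcqnm

Two shifts are in play — +8 for a/e/i/o/u, +10 for every other letter.
On outside: o(vowel)+8=w, u(vowel)+8=c, t(cons)+10=d, s(cons)+10=c, i(vowel)+8=q, d(cons)+10=n, e(vowel)+8=m.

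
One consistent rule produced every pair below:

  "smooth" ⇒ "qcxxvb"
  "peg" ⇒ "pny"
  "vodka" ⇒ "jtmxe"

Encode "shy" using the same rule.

hqb

Read the word backwards and shift each letter +9.
On shy: reverse → yhs; then shift: y+9=h, h+9=q, s+9=b.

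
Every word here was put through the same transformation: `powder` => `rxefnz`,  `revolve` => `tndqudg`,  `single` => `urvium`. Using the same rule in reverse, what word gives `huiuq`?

flash

Shifts by position in powder: pos 0: p→r (+2), pos 1: o→x (+9), pos 2: w→e (+8), pos 3: d→f (+2), pos 4: e→n (+9), pos 5: r→z (+8) — repeating every 3. The shifts repeat in a cycle of length 3: positions 0,1,… shift by +2, +9, +8, then the pattern repeats.
Undoing it on huiuq: h−2=f, u−9=l, i−8=a, u−2=s, q−9=h.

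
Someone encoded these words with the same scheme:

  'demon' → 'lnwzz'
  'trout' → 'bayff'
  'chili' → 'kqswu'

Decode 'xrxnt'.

In demon: d→l is +8, e→n is +9, m→w is +10, o→z is +11 — the shift increases by 1 each position. Letter i (0-indexed) is shifted by i+8, so successive shifts are 8, 9, 10, ….
Undoing it on xrxnt: x−8=p, r−9=i, x−10=n, n−11=c, t−12=h.

pinch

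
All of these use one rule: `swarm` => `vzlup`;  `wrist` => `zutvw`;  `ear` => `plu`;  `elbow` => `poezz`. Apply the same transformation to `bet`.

epw

The shift depends on letter class: consonant s→v is +3, but vowel a→l is +11. Vowels shift forward by 11 and consonants shift forward by 3.
Applying it to bet: b(cons)+3=e, e(vowel)+11=p, t(cons)+3=w.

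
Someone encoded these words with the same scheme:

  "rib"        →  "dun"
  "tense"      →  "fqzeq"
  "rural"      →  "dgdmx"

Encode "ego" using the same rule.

qsa

Compare letters: r→d is +12, i→u is +12, b→n is +12 — a constant shift. It's a constant shift of +12 (ROT12).
For ego: e+12=q, g+12=s, o+12=a.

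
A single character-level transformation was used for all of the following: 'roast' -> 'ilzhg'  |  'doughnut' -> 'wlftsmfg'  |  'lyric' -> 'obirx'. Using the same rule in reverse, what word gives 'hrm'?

Each pair mirrors across the alphabet (r↔i, o↔l, a↔z): positions sum to 25. Each letter is replaced by its mirror in the alphabet: a↔z, b↔y, c↔x, and so on (the Atbash cipher).
Decoding hrm: h↔s, r↔i, m↔n.

sin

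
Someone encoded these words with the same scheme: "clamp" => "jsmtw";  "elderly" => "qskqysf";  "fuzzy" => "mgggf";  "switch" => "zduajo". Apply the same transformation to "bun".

igu

The shift depends on letter class: consonant c→j is +7, but vowel a→m is +12. The rule splits by letter class: vowels +12, consonants +7.
Applying it to bun: b(cons)+7=i, u(vowel)+12=g, n(cons)+7=u.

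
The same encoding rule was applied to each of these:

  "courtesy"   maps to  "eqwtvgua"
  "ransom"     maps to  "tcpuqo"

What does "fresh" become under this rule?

Every letter moves 2 places later in the alphabet, wrapping around z→a.
For fresh: f+2=h, r+2=t, e+2=g, s+2=u, h+2=j.

htguj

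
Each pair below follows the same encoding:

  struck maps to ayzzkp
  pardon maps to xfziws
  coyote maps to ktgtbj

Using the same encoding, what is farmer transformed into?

It's a Vigenère-style cipher with numeric key [8,5]: position i shifts by key[i mod 2].
For farmer: f+8=n, a+5=f, r+8=z, m+5=r, e+8=m, r+5=w.

nfzrmw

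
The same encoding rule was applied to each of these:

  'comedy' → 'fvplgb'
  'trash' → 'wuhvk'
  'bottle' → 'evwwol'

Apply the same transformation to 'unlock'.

The shift depends on letter class: consonant c→f is +3, but vowel o→v is +7. Two shifts are in play — +7 for a/e/i/o/u, +3 for every other letter.
For unlock: u(vowel)+7=b, n(cons)+3=q, l(cons)+3=o, o(vowel)+7=v, c(cons)+3=f, k(cons)+3=n.

bqovfn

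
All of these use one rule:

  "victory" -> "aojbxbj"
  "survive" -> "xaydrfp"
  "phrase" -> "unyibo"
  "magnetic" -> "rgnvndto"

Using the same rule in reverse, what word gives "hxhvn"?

crane

The shift increases by 1 at each position, starting from +5: 5, 6, 7, ….
Reversing it on hxhvn: h−5=c, x−6=r, h−7=a, v−8=n, n−9=e.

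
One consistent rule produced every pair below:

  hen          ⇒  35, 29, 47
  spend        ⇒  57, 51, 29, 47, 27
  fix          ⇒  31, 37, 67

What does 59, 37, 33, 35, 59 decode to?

h(#8)→35 and e(#5)→29: differences scale by 2, so n = 2·pos + 19. The formula is n = 2×(alphabet index, a=1) + 19.
Undoing it on 59, 37, 33, 35, 59: 59→(59−19)÷2=20=t, 37→(37−19)÷2=9=i, 33→(33−19)÷2=7=g, 35→(35−19)÷2=8=h, 59→(59−19)÷2=20=t.

tight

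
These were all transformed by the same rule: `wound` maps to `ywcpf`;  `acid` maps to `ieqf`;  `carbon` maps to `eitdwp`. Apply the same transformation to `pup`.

rcr

Vowels shift forward by 8 and consonants shift forward by 2.
On pup: p(cons)+2=r, u(vowel)+8=c, p(cons)+2=r.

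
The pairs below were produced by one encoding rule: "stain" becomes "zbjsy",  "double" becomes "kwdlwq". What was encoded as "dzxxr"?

In stain: s→z is +7, t→b is +8, a→j is +9, i→s is +10 — the shift increases by 1 each position. Letter i (0-indexed) is shifted by i+7, so successive shifts are 7, 8, 9, ….
Decoding dzxxr: d−7=w, z−8=r, x−9=o, x−10=n, r−11=g.

wrong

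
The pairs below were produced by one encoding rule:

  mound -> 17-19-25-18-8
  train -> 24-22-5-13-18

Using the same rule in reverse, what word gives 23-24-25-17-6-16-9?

stumble

m is letter #13 and maps to 17: an offset of 4. The number is (letter's place in the alphabet, a=1) + 4.
Decoding 23-24-25-17-6-16-9: 23→(23−4)÷1=19=s, 24→(24−4)÷1=20=t, 25→(25−4)÷1=21=u, 17→(17−4)÷1=13=m, 6→(6−4)÷1=2=b, 16→(16−4)÷1=12=l, 9→(9−4)÷1=5=e.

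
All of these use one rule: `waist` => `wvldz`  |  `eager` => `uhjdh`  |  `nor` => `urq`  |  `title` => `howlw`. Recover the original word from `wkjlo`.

light

The output letters match the input read backwards, each shifted +3: waist reversed is tsiaw. The word is reversed, then every letter is shifted forward by 3.
Reversing it on wkjlo: shift back: w−3=t, k−3=h, j−3=g, l−3=i, o−3=l → thgil; then reverse → light.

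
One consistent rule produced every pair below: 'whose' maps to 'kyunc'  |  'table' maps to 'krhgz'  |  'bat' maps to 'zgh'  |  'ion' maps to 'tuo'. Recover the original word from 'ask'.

emu

Two steps: reverse the string, then apply a Caesar shift of +6.
Reversing it on ask: shift back: a−6=u, s−6=m, k−6=e → ume; then reverse → emu.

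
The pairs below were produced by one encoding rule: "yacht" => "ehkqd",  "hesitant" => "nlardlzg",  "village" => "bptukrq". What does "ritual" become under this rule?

In yacht: y→e is +6, a→h is +7, c→k is +8, h→q is +9 — the shift increases by 1 each position. Each letter shifts forward by (position + 6), i.e. 6, 7, 8, … — the shift grows by one for each successive letter.
For ritual: r+6=x, i+7=p, t+8=b, u+9=d, a+10=k, l+11=w.

xpbdkw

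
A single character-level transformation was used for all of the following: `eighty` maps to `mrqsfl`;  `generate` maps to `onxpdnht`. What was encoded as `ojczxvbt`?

In eighty: e→m is +8, i→r is +9, g→q is +10, h→s is +11 — the shift increases by 1 each position. Letter i (0-indexed) is shifted by i+8, so successive shifts are 8, 9, 10, ….
Undoing it on ojczxvbt: o−8=g, j−9=a, c−10=s, z−11=o, x−12=l, v−13=i, b−14=n, t−15=e.

gasoline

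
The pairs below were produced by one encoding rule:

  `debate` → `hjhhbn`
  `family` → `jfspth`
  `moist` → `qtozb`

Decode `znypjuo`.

Each letter shifts forward by (position + 4), i.e. 4, 5, 6, … — the shift grows by one for each successive letter.
Reversing it on znypjuo: z−4=v, n−5=i, y−6=s, p−7=i, j−8=b, u−9=l, o−10=e.

visible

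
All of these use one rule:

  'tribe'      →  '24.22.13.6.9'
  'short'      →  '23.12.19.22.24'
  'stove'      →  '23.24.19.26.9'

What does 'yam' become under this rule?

t is letter #20 and maps to 24: an offset of 4. The number is (letter's place in the alphabet, a=1) + 4.
On yam: y=25→29, a=1→5, m=13→17.

29.5.17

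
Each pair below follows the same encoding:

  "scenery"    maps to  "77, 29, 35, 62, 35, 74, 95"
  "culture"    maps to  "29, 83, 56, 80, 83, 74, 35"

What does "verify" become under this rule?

s(#19)→77 and c(#3)→29: differences scale by 3, so n = 3·pos + 20. The formula is n = 3×(alphabet index, a=1) + 20.
For verify: v=22→86, e=5→35, r=18→74, i=9→47, f=6→38, y=25→95.

86, 35, 74, 47, 38, 95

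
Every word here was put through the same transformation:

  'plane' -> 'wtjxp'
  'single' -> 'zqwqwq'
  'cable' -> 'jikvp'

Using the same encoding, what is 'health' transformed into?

Each letter shifts forward by (position + 7), i.e. 7, 8, 9, … — the shift grows by one for each successive letter.
For health: h+7=o, e+8=m, a+9=j, l+10=v, t+11=e, h+12=t.

omjvet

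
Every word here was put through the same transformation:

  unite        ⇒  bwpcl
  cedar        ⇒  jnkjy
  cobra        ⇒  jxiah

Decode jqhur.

The shifts repeat in a cycle of length 2: positions 0,1,… shift by +7, +9, then the pattern repeats.
Reversing it on jqhur: j−7=c, q−9=h, h−7=a, u−9=l, r−7=k.

chalk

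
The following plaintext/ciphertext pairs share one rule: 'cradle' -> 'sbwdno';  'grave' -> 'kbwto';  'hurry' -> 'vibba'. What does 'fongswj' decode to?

pelican

c(2)→s(18) and r(17)→b(1) fit y≡11x+22 (mod 26); the inverse of 11 mod 26 is 19. Each letter's alphabet position (a=0..z=25) is mapped through 11·x+22 mod 26 — an affine cipher.
Undoing it on fongswj: f(5)→19·(5−22)≡15=p; o(14)→19·(14−22)≡4=e; n(13)→19·(13−22)≡11=l; g(6)→19·(6−22)≡8=i; s(18)→19·(18−22)≡2=c; w(22)→19·(22−22)≡0=a; j(9)→19·(9−22)≡13=n (all mod 26).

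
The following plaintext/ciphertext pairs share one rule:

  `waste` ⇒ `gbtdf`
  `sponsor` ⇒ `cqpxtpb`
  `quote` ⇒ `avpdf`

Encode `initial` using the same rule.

sojdjbv

A repeating key of period 3 is used — shifts +10, +1, +1 over and over.
Applying it to initial: i+10=s, n+1=o, i+1=j, t+10=d, i+1=j, a+1=b, l+10=v.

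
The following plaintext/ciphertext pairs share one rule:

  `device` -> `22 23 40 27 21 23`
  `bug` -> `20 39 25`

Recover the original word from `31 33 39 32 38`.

mount

d is letter #4 and maps to 22: an offset of 18. Letters become their 1-based position plus 18 (so a→19, b→20, …).
Reversing it on 31 33 39 32 38: 31→(31−18)÷1=13=m, 33→(33−18)÷1=15=o, 39→(39−18)÷1=21=u, 32→(32−18)÷1=14=n, 38→(38−18)÷1=20=t.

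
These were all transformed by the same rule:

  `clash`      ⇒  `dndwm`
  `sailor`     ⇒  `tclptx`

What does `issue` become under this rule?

juvyj

In clash: c→d is +1, l→n is +2, a→d is +3, s→w is +4 — the shift increases by 1 each position. Letter i (0-indexed) is shifted by i+1, so successive shifts are 1, 2, 3, ….
Applying it to issue: i+1=j, s+2=u, s+3=v, u+4=y, e+5=j.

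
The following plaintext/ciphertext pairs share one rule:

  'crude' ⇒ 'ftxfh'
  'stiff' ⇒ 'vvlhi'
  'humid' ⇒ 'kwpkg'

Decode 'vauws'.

syrup

It's a Vigenère-style cipher with numeric key [3,2]: position i shifts by key[i mod 2].
Decoding vauws: v−3=s, a−2=y, u−3=r, w−2=u, s−3=p.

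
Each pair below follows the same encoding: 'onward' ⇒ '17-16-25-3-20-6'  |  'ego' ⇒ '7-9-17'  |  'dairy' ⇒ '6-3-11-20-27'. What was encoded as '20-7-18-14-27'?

o is letter #15 and maps to 17: an offset of 2. Letters become their 1-based position plus 2 (so a→3, b→4, …).
Undoing it on 20-7-18-14-27: 20→(20−2)÷1=18=r, 7→(7−2)÷1=5=e, 18→(18−2)÷1=16=p, 14→(14−2)÷1=12=l, 27→(27−2)÷1=25=y.

reply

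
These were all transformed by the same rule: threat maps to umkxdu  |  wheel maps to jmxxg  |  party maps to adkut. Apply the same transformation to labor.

t(19)→u(20) and h(7)→m(12) fit y≡5x+3 (mod 26); the inverse of 5 mod 26 is 21. Treating letters as 0–25, the rule is x ↦ 5x + 3 (mod 26).
Applying it to labor: l(11)→5·11+3≡6=g; a(0)→5·0+3≡3=d; b(1)→5·1+3≡8=i; o(14)→5·14+3≡21=v; r(17)→5·17+3≡10=k (all mod 26).

gdivk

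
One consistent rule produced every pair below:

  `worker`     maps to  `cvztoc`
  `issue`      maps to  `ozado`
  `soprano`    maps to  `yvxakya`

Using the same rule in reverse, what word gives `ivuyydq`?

In worker: w→c is +6, o→v is +7, r→z is +8, k→t is +9 — the shift increases by 1 each position. The shift increases by 1 at each position, starting from +6: 6, 7, 8, ….
Undoing it on ivuyydq: i−6=c, v−7=o, u−8=m, y−9=p, y−10=o, d−11=s, q−12=e.

compose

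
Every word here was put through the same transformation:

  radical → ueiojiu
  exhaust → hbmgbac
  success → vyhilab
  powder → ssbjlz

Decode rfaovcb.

In radical: r→u is +3, a→e is +4, d→i is +5, i→o is +6 — the shift increases by 1 each position. Letter i (0-indexed) is shifted by i+3, so successive shifts are 3, 4, 5, ….
Undoing it on rfaovcb: r−3=o, f−4=b, a−5=v, o−6=i, v−7=o, c−8=u, b−9=s.

obvious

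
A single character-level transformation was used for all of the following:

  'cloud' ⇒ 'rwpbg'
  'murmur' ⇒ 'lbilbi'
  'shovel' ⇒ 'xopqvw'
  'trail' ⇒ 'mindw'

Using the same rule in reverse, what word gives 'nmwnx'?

atlas

This is an affine cipher: with a=0,…,z=25, each position x becomes (15x+13) mod 26.
Decoding nmwnx: n(13)→7·(13−13)≡0=a; m(12)→7·(12−13)≡19=t; w(22)→7·(22−13)≡11=l; n(13)→7·(13−13)≡0=a; x(23)→7·(23−13)≡18=s (all mod 26).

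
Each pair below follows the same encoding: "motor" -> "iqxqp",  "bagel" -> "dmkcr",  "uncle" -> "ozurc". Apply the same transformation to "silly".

This is an affine cipher: with a=0,…,z=25, each position x becomes (17x+12) mod 26.
For silly: s(18)→17·18+12≡6=g; i(8)→17·8+12≡18=s; l(11)→17·11+12≡17=r; l(11)→17·11+12≡17=r; y(24)→17·24+12≡4=e (all mod 26).

gsrre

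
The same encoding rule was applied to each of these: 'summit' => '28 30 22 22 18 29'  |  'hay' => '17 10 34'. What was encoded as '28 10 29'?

s is letter #19 and maps to 28: an offset of 9. Letters become their 1-based position plus 9 (so a→10, b→11, …).
Undoing it on 28 10 29: 28→(28−9)÷1=19=s, 10→(10−9)÷1=1=a, 29→(29−9)÷1=20=t.

sat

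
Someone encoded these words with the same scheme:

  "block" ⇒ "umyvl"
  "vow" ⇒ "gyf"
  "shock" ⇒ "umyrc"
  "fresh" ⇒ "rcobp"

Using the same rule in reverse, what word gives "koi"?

yea

Two steps: reverse the string, then apply a Caesar shift of +10.
Undoing it on koi: shift back: k−10=a, o−10=e, i−10=y → aey; then reverse → yea.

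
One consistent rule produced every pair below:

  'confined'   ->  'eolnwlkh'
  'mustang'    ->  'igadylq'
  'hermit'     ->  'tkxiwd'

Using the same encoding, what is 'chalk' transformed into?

etyfc

c(2)→e(4) and o(14)→o(14) fit y≡3x+24 (mod 26); the inverse of 3 mod 26 is 9. This is an affine cipher: with a=0,…,z=25, each position x becomes (3x+24) mod 26.
On chalk: c(2)→3·2+24≡4=e; h(7)→3·7+24≡19=t; a(0)→3·0+24≡24=y; l(11)→3·11+24≡5=f; k(10)→3·10+24≡2=c (all mod 26).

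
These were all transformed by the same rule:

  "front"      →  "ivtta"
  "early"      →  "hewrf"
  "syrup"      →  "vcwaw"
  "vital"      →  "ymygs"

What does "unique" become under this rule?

xrnwbm

In front: f→i is +3, r→v is +4, o→t is +5, n→t is +6 — the shift increases by 1 each position. Letter i (0-indexed) is shifted by i+3, so successive shifts are 3, 4, 5, ….
For unique: u+3=x, n+4=r, i+5=n, q+6=w, u+7=b, e+8=m.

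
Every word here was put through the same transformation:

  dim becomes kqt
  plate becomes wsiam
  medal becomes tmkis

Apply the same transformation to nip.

The shift depends on letter class: consonant d→k is +7, but vowel i→q is +8. Two shifts are in play — +8 for a/e/i/o/u, +7 for every other letter.
Applying it to nip: n(cons)+7=u, i(vowel)+8=q, p(cons)+7=w.

uqw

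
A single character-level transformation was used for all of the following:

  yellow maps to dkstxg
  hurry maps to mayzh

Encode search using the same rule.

The shift increases by 1 at each position, starting from +5: 5, 6, 7, ….
For search: s+5=x, e+6=k, a+7=h, r+8=z, c+9=l, h+10=r.

xkhzlr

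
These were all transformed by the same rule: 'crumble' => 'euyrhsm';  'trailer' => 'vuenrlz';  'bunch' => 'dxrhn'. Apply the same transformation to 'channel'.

Letter i (0-indexed) is shifted by i+2, so successive shifts are 2, 3, 4, ….
On channel: c+2=e, h+3=k, a+4=e, n+5=s, n+6=t, e+7=l, l+8=t.

ekestlt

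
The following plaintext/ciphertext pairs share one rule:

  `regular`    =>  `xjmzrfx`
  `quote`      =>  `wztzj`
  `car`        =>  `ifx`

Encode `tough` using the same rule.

ztzmn

The shift depends on letter class: consonant r→x is +6, but vowel e→j is +5. Vowels shift forward by 5 and consonants shift forward by 6.
On tough: t(cons)+6=z, o(vowel)+5=t, u(vowel)+5=z, g(cons)+6=m, h(cons)+6=n.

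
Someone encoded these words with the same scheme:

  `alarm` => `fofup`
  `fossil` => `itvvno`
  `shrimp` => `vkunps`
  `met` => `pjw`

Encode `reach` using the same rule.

The shift depends on letter class: consonant l→o is +3, but vowel a→f is +5. The rule splits by letter class: vowels +5, consonants +3.
For reach: r(cons)+3=u, e(vowel)+5=j, a(vowel)+5=f, c(cons)+3=f, h(cons)+3=k.

ujffk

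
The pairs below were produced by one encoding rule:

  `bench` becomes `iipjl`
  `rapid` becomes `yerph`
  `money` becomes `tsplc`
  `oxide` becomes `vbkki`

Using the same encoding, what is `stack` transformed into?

zxcjo

Shifts by position in bench: pos 0: b→i (+7), pos 1: e→i (+4), pos 2: n→p (+2), pos 3: c→j (+7), pos 4: h→l (+4) — repeating every 3. A repeating key of period 3 is used — shifts +7, +4, +2 over and over.
On stack: s+7=z, t+4=x, a+2=c, c+7=j, k+4=o.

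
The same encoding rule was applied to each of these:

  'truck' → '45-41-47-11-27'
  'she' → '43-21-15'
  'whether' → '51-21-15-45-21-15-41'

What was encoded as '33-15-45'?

t(#20)→45 and r(#18)→41: differences scale by 2, so n = 2·pos + 5. Each letter becomes 2×(its alphabet position, a=1..z=26) + 5.
Decoding 33-15-45: 33→(33−5)÷2=14=n, 15→(15−5)÷2=5=e, 45→(45−5)÷2=20=t.

net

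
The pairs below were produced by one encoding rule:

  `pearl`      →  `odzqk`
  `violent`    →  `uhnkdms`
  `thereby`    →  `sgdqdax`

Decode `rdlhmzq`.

Compare letters: p→o is +25, e→d is +25, a→z is +25 — a constant shift. Each letter is shifted forward by 25 in the alphabet (a Caesar shift of +25).
Decoding rdlhmzq: r−25=s, d−25=e, l−25=m, h−25=i, m−25=n, z−25=a, q−25=r.

seminar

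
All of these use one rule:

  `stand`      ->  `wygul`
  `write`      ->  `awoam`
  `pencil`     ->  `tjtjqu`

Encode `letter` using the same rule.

pjzama

Each letter shifts forward by (position + 4), i.e. 4, 5, 6, … — the shift grows by one for each successive letter.
Applying it to letter: l+4=p, e+5=j, t+6=z, t+7=a, e+8=m, r+9=a.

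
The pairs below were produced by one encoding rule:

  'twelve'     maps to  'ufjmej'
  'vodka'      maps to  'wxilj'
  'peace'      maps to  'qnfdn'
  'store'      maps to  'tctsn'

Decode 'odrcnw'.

number

Shifts by position in twelve: pos 0: t→u (+1), pos 1: w→f (+9), pos 2: e→j (+5), pos 3: l→m (+1), pos 4: v→e (+9), pos 5: e→j (+5) — repeating every 3. The shifts repeat in a cycle of length 3: positions 0,1,… shift by +1, +9, +5, then the pattern repeats.
Decoding odrcnw: o−1=n, d−9=u, r−5=m, c−1=b, n−9=e, w−5=r.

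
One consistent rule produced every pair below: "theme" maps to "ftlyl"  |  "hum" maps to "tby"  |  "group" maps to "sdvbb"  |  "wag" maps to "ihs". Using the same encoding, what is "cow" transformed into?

The rule splits by letter class: vowels +7, consonants +12.
For cow: c(cons)+12=o, o(vowel)+7=v, w(cons)+12=i.

ovi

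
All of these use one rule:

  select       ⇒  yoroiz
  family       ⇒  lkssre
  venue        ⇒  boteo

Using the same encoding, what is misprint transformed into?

The shift depends on letter class: consonant s→y is +6, but vowel e→o is +10. Vowels shift forward by 10 and consonants shift forward by 6.
On misprint: m(cons)+6=s, i(vowel)+10=s, s(cons)+6=y, p(cons)+6=v, r(cons)+6=x, i(vowel)+10=s, n(cons)+6=t, t(cons)+6=z.

ssyvxstz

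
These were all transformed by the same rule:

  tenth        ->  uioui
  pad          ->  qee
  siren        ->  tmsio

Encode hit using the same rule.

imu

The shift depends on letter class: consonant t→u is +1, but vowel e→i is +4. The rule splits by letter class: vowels +4, consonants +1.
Applying it to hit: h(cons)+1=i, i(vowel)+4=m, t(cons)+1=u.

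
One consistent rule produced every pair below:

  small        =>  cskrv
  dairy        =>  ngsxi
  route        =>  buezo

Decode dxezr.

Shifts by position in small: pos 0: s→c (+10), pos 1: m→s (+6), pos 2: a→k (+10), pos 3: l→r (+6) — repeating every 2. The shifts repeat in a cycle of length 2: positions 0,1,… shift by +10, +6, then the pattern repeats.
Decoding dxezr: d−10=t, x−6=r, e−10=u, z−6=t, r−10=h.

truth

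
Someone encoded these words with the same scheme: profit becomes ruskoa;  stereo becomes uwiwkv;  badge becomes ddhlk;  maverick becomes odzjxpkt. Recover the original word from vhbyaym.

texture

In profit: p→r is +2, r→u is +3, o→s is +4, f→k is +5 — the shift increases by 1 each position. Letter i (0-indexed) is shifted by i+2, so successive shifts are 2, 3, 4, ….
Decoding vhbyaym: v−2=t, h−3=e, b−4=x, y−5=t, a−6=u, y−7=r, m−8=e.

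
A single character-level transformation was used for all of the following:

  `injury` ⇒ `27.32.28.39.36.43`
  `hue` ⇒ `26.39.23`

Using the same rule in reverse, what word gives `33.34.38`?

opt

Letters become their 1-based position plus 18 (so a→19, b→20, …).
Reversing it on 33.34.38: 33→(33−18)÷1=15=o, 34→(34−18)÷1=16=p, 38→(38−18)÷1=20=t.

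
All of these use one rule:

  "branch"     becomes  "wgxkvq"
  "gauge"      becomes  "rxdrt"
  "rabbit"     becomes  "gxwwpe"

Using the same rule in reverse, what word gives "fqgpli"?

b(1)→w(22) and r(17)→g(6) fit y≡25x+23 (mod 26); the inverse of 25 mod 26 is 25. Each letter's alphabet position (a=0..z=25) is mapped through 25·x+23 mod 26 — an affine cipher.
Decoding fqgpli: f(5)→25·(5−23)≡18=s; q(16)→25·(16−23)≡7=h; g(6)→25·(6−23)≡17=r; p(15)→25·(15−23)≡8=i; l(11)→25·(11−23)≡12=m; i(8)→25·(8−23)≡15=p (all mod 26).

shrimp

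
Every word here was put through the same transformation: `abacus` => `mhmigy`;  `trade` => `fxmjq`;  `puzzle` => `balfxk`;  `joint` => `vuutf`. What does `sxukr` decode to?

grief

It's a Vigenère-style cipher with numeric key [12,6]: position i shifts by key[i mod 2].
Reversing it on sxukr: s−12=g, x−6=r, u−12=i, k−6=e, r−12=f.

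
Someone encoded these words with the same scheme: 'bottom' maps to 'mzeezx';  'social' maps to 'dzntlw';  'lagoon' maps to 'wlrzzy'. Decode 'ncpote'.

Compare letters: b→m is +11, o→z is +11, t→e is +11 — a constant shift. Every letter moves 11 places later in the alphabet, wrapping around z→a.
Decoding ncpote: n−11=c, c−11=r, p−11=e, o−11=d, t−11=i, e−11=t.

credit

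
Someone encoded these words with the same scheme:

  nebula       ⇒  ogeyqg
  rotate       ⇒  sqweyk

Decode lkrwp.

kiosk

In nebula: n→o is +1, e→g is +2, b→e is +3, u→y is +4 — the shift increases by 1 each position. The shift increases by 1 at each position, starting from +1: 1, 2, 3, ….
Decoding lkrwp: l−1=k, k−2=i, r−3=o, w−4=s, p−5=k.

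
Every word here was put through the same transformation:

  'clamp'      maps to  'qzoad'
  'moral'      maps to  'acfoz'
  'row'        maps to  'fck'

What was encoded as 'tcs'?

foe

Compare letters: c→q is +14, l→z is +14, a→o is +14 — a constant shift. Every letter moves 14 places later in the alphabet, wrapping around z→a.
Decoding tcs: t−14=f, c−14=o, s−14=e.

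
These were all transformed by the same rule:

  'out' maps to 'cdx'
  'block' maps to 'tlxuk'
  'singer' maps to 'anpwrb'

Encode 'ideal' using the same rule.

The output letters match the input read backwards, each shifted +9: out reversed is tuo. The word is reversed, then every letter is shifted forward by 9.
Applying it to ideal: reverse → laedi; then shift: l+9=u, a+9=j, e+9=n, d+9=m, i+9=r.

ujnmr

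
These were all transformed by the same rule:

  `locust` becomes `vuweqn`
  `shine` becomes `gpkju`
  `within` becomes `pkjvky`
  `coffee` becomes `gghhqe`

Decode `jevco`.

match

The output letters match the input read backwards, each shifted +2: locust reversed is tsucol. Two steps: reverse the string, then apply a Caesar shift of +2.
Decoding jevco: shift back: j−2=h, e−2=c, v−2=t, c−2=a, o−2=m → hctam; then reverse → match.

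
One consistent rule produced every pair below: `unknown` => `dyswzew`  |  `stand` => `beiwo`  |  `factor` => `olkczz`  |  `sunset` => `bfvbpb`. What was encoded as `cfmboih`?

tuesday

Shifts by position in unknown: pos 0: u→d (+9), pos 1: n→y (+11), pos 2: k→s (+8), pos 3: n→w (+9), pos 4: o→z (+11), pos 5: w→e (+8) — repeating every 3. The shifts repeat in a cycle of length 3: positions 0,1,… shift by +9, +11, +8, then the pattern repeats.
Reversing it on cfmboih: c−9=t, f−11=u, m−8=e, b−9=s, o−11=d, i−8=a, h−9=y.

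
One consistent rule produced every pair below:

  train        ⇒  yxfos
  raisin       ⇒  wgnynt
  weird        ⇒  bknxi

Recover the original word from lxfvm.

graph

Shifts by position in train: pos 0: t→y (+5), pos 1: r→x (+6), pos 2: a→f (+5), pos 3: i→o (+6) — repeating every 2. The shifts repeat in a cycle of length 2: positions 0,1,… shift by +5, +6, then the pattern repeats.
Decoding lxfvm: l−5=g, x−6=r, f−5=a, v−6=p, m−5=h.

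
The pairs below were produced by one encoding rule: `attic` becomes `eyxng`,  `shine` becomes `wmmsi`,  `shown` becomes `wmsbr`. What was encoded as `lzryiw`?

hunter

Shifts by position in attic: pos 0: a→e (+4), pos 1: t→y (+5), pos 2: t→x (+4), pos 3: i→n (+5) — repeating every 2. The shifts repeat in a cycle of length 2: positions 0,1,… shift by +4, +5, then the pattern repeats.
Reversing it on lzryiw: l−4=h, z−5=u, r−4=n, y−5=t, i−4=e, w−5=r.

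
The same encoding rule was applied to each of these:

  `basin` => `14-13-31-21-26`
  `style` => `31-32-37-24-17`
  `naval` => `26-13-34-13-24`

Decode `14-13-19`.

bag

b is letter #2 and maps to 14: an offset of 12. Each letter is replaced by its alphabet position (a=1..z=26) + 12.
Undoing it on 14-13-19: 14→(14−12)÷1=2=b, 13→(13−12)÷1=1=a, 19→(19−12)÷1=7=g.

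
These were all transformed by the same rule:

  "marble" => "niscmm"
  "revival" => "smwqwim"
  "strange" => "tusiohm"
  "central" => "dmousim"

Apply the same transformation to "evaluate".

The shift depends on letter class: consonant m→n is +1, but vowel a→i is +8. Two shifts are in play — +8 for a/e/i/o/u, +1 for every other letter.
For evaluate: e(vowel)+8=m, v(cons)+1=w, a(vowel)+8=i, l(cons)+1=m, u(vowel)+8=c, a(vowel)+8=i, t(cons)+1=u, e(vowel)+8=m.

mwimcium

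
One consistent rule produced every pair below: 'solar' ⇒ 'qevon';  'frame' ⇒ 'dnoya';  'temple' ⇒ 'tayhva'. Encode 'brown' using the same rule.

rnecb

s(18)→q(16) and o(14)→e(4) fit y≡3x+14 (mod 26); the inverse of 3 mod 26 is 9. Treating letters as 0–25, the rule is x ↦ 3x + 14 (mod 26).
On brown: b(1)→3·1+14≡17=r; r(17)→3·17+14≡13=n; o(14)→3·14+14≡4=e; w(22)→3·22+14≡2=c; n(13)→3·13+14≡1=b (all mod 26).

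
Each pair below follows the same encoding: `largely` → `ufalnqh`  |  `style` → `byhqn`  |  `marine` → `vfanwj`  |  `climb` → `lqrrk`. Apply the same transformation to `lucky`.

Shifts by position in largely: pos 0: l→u (+9), pos 1: a→f (+5), pos 2: r→a (+9), pos 3: g→l (+5) — repeating every 2. The shifts repeat in a cycle of length 2: positions 0,1,… shift by +9, +5, then the pattern repeats.
On lucky: l+9=u, u+5=z, c+9=l, k+5=p, y+9=h.

uzlph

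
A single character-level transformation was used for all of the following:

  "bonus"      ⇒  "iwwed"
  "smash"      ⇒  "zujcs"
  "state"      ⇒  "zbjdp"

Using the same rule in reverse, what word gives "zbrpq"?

stiff

Each letter shifts forward by (position + 7), i.e. 7, 8, 9, … — the shift grows by one for each successive letter.
Decoding zbrpq: z−7=s, b−8=t, r−9=i, p−10=f, q−11=f.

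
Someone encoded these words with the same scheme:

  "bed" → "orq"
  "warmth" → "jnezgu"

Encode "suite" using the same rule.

It's a constant shift of +13 (ROT13).
Applying it to suite: s+13=f, u+13=h, i+13=v, t+13=g, e+13=r.

fhvgr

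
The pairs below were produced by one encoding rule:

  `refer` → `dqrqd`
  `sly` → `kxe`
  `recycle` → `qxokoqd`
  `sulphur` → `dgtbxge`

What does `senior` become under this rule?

The output letters match the input read backwards, each shifted +12: refer reversed is refer. Read the word backwards and shift each letter +12.
For senior: reverse → roines; then shift: r+12=d, o+12=a, i+12=u, n+12=z, e+12=q, s+12=e.

dauzqe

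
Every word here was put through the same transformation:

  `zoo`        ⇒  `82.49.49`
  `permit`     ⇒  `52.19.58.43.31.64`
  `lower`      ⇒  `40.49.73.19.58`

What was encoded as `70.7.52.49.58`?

vapor

z(#26)→82 and o(#15)→49: differences scale by 3, so n = 3·pos + 4. The formula is n = 3×(alphabet index, a=1) + 4.
Undoing it on 70.7.52.49.58: 70→(70−4)÷3=22=v, 7→(7−4)÷3=1=a, 52→(52−4)÷3=16=p, 49→(49−4)÷3=15=o, 58→(58−4)÷3=18=r.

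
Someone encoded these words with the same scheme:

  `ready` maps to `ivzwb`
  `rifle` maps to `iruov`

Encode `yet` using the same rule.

bvg

Each pair mirrors across the alphabet (r↔i, e↔v, a↔z): positions sum to 25. This is the alphabet-reversal cipher (Atbash): a becomes z, b becomes y, etc.
On yet: y↔b, e↔v, t↔g.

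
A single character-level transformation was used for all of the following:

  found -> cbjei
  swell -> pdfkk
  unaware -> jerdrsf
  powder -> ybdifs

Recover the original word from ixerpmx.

dynasty

Treating letters as 0–25, the rule is x ↦ 23x + 17 (mod 26).
Reversing it on ixerpmx: i(8)→17·(8−17)≡3=d; x(23)→17·(23−17)≡24=y; e(4)→17·(4−17)≡13=n; r(17)→17·(17−17)≡0=a; p(15)→17·(15−17)≡18=s; m(12)→17·(12−17)≡19=t; x(23)→17·(23−17)≡24=y (all mod 26).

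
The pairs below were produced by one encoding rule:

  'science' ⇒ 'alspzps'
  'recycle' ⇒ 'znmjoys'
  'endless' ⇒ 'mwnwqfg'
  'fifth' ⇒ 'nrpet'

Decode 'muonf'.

In science: s→a is +8, c→l is +9, i→s is +10, e→p is +11 — the shift increases by 1 each position. The shift increases by 1 at each position, starting from +8: 8, 9, 10, ….
Reversing it on muonf: m−8=e, u−9=l, o−10=e, n−11=c, f−12=t.

elect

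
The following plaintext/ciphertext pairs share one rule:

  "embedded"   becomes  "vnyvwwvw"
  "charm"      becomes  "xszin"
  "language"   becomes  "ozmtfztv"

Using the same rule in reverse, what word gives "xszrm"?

Each letter is replaced by its mirror in the alphabet: a↔z, b↔y, c↔x, and so on (the Atbash cipher).
Reversing it on xszrm: x↔c, s↔h, z↔a, r↔i, m↔n.

chain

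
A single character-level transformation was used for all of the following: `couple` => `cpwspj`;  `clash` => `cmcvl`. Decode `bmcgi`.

In couple: c→c is +0, o→p is +1, u→w is +2, p→s is +3 — the shift increases by 1 each position. The shift increases by 1 at each position, starting from +0: 0, 1, 2, ….
Reversing it on bmcgi: b−0=b, m−1=l, c−2=a, g−3=d, i−4=e.

blade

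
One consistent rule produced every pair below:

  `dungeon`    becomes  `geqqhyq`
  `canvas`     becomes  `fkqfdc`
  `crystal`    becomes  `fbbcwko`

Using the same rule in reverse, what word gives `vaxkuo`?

square

Shifts by position in dungeon: pos 0: d→g (+3), pos 1: u→e (+10), pos 2: n→q (+3), pos 3: g→q (+10) — repeating every 2. The shifts repeat in a cycle of length 2: positions 0,1,… shift by +3, +10, then the pattern repeats.
Reversing it on vaxkuo: v−3=s, a−10=q, x−3=u, k−10=a, u−3=r, o−10=e.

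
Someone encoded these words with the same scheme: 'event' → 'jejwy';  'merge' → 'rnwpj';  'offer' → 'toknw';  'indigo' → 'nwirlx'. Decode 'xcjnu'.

Shifts by position in event: pos 0: e→j (+5), pos 1: v→e (+9), pos 2: e→j (+5), pos 3: n→w (+9) — repeating every 2. It's a Vigenère-style cipher with numeric key [5,9]: position i shifts by key[i mod 2].
Reversing it on xcjnu: x−5=s, c−9=t, j−5=e, n−9=e, u−5=p.

steep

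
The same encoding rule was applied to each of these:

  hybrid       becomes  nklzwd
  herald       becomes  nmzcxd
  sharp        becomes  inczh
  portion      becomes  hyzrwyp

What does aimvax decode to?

useful

h(7)→n(13) and y(24)→k(10) fit y≡9x+2 (mod 26); the inverse of 9 mod 26 is 3. Each letter's alphabet position (a=0..z=25) is mapped through 9·x+2 mod 26 — an affine cipher.
Reversing it on aimvax: a(0)→3·(0−2)≡20=u; i(8)→3·(8−2)≡18=s; m(12)→3·(12−2)≡4=e; v(21)→3·(21−2)≡5=f; a(0)→3·(0−2)≡20=u; x(23)→3·(23−2)≡11=l (all mod 26).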